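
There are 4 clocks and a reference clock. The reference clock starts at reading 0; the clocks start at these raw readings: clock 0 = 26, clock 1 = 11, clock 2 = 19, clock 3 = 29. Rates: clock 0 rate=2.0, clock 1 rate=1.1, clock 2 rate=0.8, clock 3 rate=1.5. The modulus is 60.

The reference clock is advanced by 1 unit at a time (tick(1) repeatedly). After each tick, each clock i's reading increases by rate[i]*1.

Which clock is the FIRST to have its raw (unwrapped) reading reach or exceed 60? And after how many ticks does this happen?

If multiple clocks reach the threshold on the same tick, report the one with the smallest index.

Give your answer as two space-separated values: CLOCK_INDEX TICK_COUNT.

clock 0: start=26, rate=2.0, needs 60-26 = 34; ticks = ceil(34/2.0) = ceil(17.0000) = 17; reading at tick 17 = 26 + 2.0*17 = 60.0000
clock 1: start=11, rate=1.1, needs 60-11 = 49; ticks = ceil(49/1.1) = ceil(44.5455) = 45; reading at tick 45 = 11 + 1.1*45 = 60.5000
clock 2: start=19, rate=0.8, needs 60-19 = 41; ticks = ceil(41/0.8) = ceil(51.2500) = 52; reading at tick 52 = 19 + 0.8*52 = 60.6000
clock 3: start=29, rate=1.5, needs 60-29 = 31; ticks = ceil(31/1.5) = ceil(20.6667) = 21; reading at tick 21 = 29 + 1.5*21 = 60.5000
Minimum tick count = 17; winners = [0]; smallest index = 0

Answer: 0 17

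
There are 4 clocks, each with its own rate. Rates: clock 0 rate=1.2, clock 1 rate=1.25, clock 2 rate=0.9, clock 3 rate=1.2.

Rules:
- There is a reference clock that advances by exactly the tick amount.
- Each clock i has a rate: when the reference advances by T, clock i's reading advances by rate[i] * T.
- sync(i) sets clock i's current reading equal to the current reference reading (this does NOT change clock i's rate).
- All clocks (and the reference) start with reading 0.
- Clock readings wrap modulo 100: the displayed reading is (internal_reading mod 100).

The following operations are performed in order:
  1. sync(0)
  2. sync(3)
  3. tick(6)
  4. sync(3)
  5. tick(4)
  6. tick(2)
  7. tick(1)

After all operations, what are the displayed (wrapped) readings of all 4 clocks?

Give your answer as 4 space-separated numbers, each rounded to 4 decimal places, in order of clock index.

After op 1 sync(0): ref=0.0000 raw=[0.0000 0.0000 0.0000 0.0000]
After op 2 sync(3): ref=0.0000 raw=[0.0000 0.0000 0.0000 0.0000]
After op 3 tick(6): ref=6.0000 raw=[7.2000 7.5000 5.4000 7.2000]
After op 4 sync(3): ref=6.0000 raw=[7.2000 7.5000 5.4000 6.0000]
After op 5 tick(4): ref=10.0000 raw=[12.0000 12.5000 9.0000 10.8000]
After op 6 tick(2): ref=12.0000 raw=[14.4000 15.0000 10.8000 13.2000]
After op 7 tick(1): ref=13.0000 raw=[15.6000 16.2500 11.7000 14.4000]
Wrap final raw readings (mod 100): 15.6000 mod 100 = 15.6000; 16.2500 mod 100 = 16.2500; 11.7000 mod 100 = 11.7000; 14.4000 mod 100 = 14.4000

Answer: 15.6000 16.2500 11.7000 14.4000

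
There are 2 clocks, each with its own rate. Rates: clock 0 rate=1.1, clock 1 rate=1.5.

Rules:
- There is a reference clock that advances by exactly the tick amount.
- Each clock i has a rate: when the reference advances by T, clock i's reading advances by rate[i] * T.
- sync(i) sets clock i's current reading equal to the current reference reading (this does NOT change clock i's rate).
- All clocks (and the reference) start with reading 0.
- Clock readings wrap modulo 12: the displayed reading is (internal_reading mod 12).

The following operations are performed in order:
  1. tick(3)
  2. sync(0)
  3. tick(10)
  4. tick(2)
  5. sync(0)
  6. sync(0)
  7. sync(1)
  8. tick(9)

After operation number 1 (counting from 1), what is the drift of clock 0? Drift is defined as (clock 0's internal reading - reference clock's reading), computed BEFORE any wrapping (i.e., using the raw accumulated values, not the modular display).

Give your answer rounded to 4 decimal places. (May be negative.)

Answer: 0.3000

Derivation:
After op 1 tick(3): ref=3.0000 raw=[3.3000 4.5000]
Drift of clock 0 after op 1: 3.3000 - 3.0000 = 0.3000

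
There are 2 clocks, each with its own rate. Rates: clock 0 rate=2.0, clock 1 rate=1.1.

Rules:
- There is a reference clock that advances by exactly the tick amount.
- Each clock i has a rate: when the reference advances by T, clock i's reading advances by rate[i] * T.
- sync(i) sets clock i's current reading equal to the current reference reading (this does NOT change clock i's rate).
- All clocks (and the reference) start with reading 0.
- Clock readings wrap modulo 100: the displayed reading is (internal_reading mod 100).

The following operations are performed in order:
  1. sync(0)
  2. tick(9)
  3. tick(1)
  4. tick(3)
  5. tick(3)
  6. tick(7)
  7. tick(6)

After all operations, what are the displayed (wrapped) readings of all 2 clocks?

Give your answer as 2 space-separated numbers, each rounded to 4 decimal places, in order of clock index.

After op 1 sync(0): ref=0.0000 raw=[0.0000 0.0000]
After op 2 tick(9): ref=9.0000 raw=[18.0000 9.9000]
After op 3 tick(1): ref=10.0000 raw=[20.0000 11.0000]
After op 4 tick(3): ref=13.0000 raw=[26.0000 14.3000]
After op 5 tick(3): ref=16.0000 raw=[32.0000 17.6000]
After op 6 tick(7): ref=23.0000 raw=[46.0000 25.3000]
After op 7 tick(6): ref=29.0000 raw=[58.0000 31.9000]
Wrap final raw readings (mod 100): 58.0000 mod 100 = 58.0000; 31.9000 mod 100 = 31.9000

Answer: 58.0000 31.9000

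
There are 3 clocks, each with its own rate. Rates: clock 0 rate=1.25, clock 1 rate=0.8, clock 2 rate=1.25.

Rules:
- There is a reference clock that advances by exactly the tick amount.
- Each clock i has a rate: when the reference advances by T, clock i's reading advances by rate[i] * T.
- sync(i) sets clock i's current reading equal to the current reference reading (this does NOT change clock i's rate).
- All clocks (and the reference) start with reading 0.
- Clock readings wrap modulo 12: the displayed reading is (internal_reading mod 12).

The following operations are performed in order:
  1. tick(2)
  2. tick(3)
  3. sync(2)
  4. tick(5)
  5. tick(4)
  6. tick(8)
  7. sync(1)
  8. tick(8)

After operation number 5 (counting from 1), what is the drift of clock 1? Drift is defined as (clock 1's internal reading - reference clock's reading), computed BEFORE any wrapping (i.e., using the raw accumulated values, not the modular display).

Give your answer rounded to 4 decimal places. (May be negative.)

Answer: -2.8000

Derivation:
After op 1 tick(2): ref=2.0000 raw=[2.5000 1.6000 2.5000]
After op 2 tick(3): ref=5.0000 raw=[6.2500 4.0000 6.2500]
After op 3 sync(2): ref=5.0000 raw=[6.2500 4.0000 5.0000]
After op 4 tick(5): ref=10.0000 raw=[12.5000 8.0000 11.2500]
After op 5 tick(4): ref=14.0000 raw=[17.5000 11.2000 16.2500]
Drift of clock 1 after op 5: 11.2000 - 14.0000 = -2.8000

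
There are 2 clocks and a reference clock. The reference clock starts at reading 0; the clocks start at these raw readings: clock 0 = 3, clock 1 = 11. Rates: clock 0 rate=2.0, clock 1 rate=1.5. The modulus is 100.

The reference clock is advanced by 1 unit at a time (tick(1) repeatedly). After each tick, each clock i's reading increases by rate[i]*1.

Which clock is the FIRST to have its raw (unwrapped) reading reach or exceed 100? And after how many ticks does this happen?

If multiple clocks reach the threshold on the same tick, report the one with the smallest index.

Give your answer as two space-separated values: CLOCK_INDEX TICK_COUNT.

Answer: 0 49

Derivation:
clock 0: start=3, rate=2.0, needs 100-3 = 97; ticks = ceil(97/2.0) = ceil(48.5000) = 49; reading at tick 49 = 3 + 2.0*49 = 101.0000
clock 1: start=11, rate=1.5, needs 100-11 = 89; ticks = ceil(89/1.5) = ceil(59.3333) = 60; reading at tick 60 = 11 + 1.5*60 = 101.0000
Minimum tick count = 49; winners = [0]; smallest index = 0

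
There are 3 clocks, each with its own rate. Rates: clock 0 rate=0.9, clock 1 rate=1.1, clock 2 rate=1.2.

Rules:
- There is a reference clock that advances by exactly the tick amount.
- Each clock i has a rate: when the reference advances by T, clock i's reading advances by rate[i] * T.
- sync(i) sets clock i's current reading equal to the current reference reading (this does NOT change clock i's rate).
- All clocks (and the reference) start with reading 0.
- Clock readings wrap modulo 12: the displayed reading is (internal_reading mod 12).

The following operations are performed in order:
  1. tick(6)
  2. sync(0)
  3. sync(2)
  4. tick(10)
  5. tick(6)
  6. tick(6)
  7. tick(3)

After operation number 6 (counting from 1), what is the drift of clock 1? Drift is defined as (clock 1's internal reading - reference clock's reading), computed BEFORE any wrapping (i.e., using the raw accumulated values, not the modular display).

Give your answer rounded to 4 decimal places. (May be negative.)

After op 1 tick(6): ref=6.0000 raw=[5.4000 6.6000 7.2000]
After op 2 sync(0): ref=6.0000 raw=[6.0000 6.6000 7.2000]
After op 3 sync(2): ref=6.0000 raw=[6.0000 6.6000 6.0000]
After op 4 tick(10): ref=16.0000 raw=[15.0000 17.6000 18.0000]
After op 5 tick(6): ref=22.0000 raw=[20.4000 24.2000 25.2000]
After op 6 tick(6): ref=28.0000 raw=[25.8000 30.8000 32.4000]
Drift of clock 1 after op 6: 30.8000 - 28.0000 = 2.8000

Answer: 2.8000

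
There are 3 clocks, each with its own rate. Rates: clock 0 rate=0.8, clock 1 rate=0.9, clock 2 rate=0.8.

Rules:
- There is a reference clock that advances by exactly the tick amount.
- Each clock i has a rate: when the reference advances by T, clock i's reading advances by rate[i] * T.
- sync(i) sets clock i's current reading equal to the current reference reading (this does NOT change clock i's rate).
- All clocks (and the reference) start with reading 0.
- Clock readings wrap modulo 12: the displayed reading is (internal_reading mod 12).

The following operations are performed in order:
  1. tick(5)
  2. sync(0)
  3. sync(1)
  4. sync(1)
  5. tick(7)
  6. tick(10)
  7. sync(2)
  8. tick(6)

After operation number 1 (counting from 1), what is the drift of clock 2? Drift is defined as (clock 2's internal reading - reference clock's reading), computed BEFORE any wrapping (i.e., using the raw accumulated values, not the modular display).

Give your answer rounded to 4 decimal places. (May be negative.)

Answer: -1.0000

Derivation:
After op 1 tick(5): ref=5.0000 raw=[4.0000 4.5000 4.0000]
Drift of clock 2 after op 1: 4.0000 - 5.0000 = -1.0000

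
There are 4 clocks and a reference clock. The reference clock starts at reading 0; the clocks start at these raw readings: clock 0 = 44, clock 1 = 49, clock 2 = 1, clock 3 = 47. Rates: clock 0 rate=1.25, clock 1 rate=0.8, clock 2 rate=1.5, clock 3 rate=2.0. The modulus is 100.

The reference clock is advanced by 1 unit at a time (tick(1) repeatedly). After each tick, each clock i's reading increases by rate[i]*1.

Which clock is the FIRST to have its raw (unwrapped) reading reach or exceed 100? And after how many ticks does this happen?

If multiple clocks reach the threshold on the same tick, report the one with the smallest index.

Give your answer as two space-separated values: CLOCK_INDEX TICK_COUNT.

Answer: 3 27

Derivation:
clock 0: start=44, rate=1.25, needs 100-44 = 56; ticks = ceil(56/1.25) = ceil(44.8000) = 45; reading at tick 45 = 44 + 1.25*45 = 100.2500
clock 1: start=49, rate=0.8, needs 100-49 = 51; ticks = ceil(51/0.8) = ceil(63.7500) = 64; reading at tick 64 = 49 + 0.8*64 = 100.2000
clock 2: start=1, rate=1.5, needs 100-1 = 99; ticks = ceil(99/1.5) = ceil(66.0000) = 66; reading at tick 66 = 1 + 1.5*66 = 100.0000
clock 3: start=47, rate=2.0, needs 100-47 = 53; ticks = ceil(53/2.0) = ceil(26.5000) = 27; reading at tick 27 = 47 + 2.0*27 = 101.0000
Minimum tick count = 27; winners = [3]; smallest index = 3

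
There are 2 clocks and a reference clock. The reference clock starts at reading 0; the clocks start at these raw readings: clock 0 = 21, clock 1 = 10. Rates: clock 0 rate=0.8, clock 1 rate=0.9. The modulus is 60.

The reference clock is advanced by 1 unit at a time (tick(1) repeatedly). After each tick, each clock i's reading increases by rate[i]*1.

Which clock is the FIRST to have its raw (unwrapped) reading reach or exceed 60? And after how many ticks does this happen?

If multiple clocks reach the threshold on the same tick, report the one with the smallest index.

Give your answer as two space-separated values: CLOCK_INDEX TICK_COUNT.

clock 0: start=21, rate=0.8, needs 60-21 = 39; ticks = ceil(39/0.8) = ceil(48.7500) = 49; reading at tick 49 = 21 + 0.8*49 = 60.2000
clock 1: start=10, rate=0.9, needs 60-10 = 50; ticks = ceil(50/0.9) = ceil(55.5556) = 56; reading at tick 56 = 10 + 0.9*56 = 60.4000
Minimum tick count = 49; winners = [0]; smallest index = 0

Answer: 0 49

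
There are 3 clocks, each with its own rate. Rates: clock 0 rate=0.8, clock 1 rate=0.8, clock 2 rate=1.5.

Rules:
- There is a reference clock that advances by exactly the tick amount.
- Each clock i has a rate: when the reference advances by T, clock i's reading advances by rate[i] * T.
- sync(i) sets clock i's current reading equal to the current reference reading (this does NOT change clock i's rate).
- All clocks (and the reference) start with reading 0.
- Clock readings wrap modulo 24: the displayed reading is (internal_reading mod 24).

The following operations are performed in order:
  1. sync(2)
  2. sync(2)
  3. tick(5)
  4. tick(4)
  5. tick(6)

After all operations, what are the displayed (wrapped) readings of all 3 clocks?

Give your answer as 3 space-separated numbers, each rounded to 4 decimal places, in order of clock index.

Answer: 12.0000 12.0000 22.5000

Derivation:
After op 1 sync(2): ref=0.0000 raw=[0.0000 0.0000 0.0000]
After op 2 sync(2): ref=0.0000 raw=[0.0000 0.0000 0.0000]
After op 3 tick(5): ref=5.0000 raw=[4.0000 4.0000 7.5000]
After op 4 tick(4): ref=9.0000 raw=[7.2000 7.2000 13.5000]
After op 5 tick(6): ref=15.0000 raw=[12.0000 12.0000 22.5000]
Wrap final raw readings (mod 24): 12.0000 mod 24 = 12.0000; 12.0000 mod 24 = 12.0000; 22.5000 mod 24 = 22.5000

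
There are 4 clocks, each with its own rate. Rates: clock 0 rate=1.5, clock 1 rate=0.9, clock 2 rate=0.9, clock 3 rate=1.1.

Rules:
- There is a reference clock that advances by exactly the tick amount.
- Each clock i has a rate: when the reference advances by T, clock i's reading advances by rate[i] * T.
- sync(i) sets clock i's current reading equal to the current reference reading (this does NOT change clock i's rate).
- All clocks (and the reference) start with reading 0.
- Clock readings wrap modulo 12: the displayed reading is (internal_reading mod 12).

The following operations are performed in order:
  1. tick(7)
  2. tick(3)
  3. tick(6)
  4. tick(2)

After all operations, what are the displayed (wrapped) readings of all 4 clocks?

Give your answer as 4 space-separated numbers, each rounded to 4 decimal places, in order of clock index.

Answer: 3.0000 4.2000 4.2000 7.8000

Derivation:
After op 1 tick(7): ref=7.0000 raw=[10.5000 6.3000 6.3000 7.7000]
After op 2 tick(3): ref=10.0000 raw=[15.0000 9.0000 9.0000 11.0000]
After op 3 tick(6): ref=16.0000 raw=[24.0000 14.4000 14.4000 17.6000]
After op 4 tick(2): ref=18.0000 raw=[27.0000 16.2000 16.2000 19.8000]
Wrap final raw readings (mod 12): 27.0000 mod 12 = 3.0000; 16.2000 mod 12 = 4.2000; 16.2000 mod 12 = 4.2000; 19.8000 mod 12 = 7.8000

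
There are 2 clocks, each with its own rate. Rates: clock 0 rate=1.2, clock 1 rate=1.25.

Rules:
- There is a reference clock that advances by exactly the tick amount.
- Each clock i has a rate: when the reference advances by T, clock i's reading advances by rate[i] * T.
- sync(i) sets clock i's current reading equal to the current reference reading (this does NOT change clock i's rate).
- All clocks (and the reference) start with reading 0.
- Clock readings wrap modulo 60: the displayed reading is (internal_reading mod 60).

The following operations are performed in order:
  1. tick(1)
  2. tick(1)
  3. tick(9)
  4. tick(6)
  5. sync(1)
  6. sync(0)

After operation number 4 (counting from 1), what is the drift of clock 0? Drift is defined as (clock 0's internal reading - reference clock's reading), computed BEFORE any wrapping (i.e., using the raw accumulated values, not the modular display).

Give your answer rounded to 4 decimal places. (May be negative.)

Answer: 3.4000

Derivation:
After op 1 tick(1): ref=1.0000 raw=[1.2000 1.2500]
After op 2 tick(1): ref=2.0000 raw=[2.4000 2.5000]
After op 3 tick(9): ref=11.0000 raw=[13.2000 13.7500]
After op 4 tick(6): ref=17.0000 raw=[20.4000 21.2500]
Drift of clock 0 after op 4: 20.4000 - 17.0000 = 3.4000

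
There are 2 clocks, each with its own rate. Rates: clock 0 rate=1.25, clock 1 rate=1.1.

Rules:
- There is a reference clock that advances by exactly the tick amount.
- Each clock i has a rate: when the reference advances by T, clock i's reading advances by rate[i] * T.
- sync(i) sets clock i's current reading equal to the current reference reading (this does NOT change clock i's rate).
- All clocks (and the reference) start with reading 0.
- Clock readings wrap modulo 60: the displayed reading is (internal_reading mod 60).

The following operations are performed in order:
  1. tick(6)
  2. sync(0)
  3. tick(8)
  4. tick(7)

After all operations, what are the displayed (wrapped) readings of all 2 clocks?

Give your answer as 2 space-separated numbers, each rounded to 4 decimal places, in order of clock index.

After op 1 tick(6): ref=6.0000 raw=[7.5000 6.6000]
After op 2 sync(0): ref=6.0000 raw=[6.0000 6.6000]
After op 3 tick(8): ref=14.0000 raw=[16.0000 15.4000]
After op 4 tick(7): ref=21.0000 raw=[24.7500 23.1000]
Wrap final raw readings (mod 60): 24.7500 mod 60 = 24.7500; 23.1000 mod 60 = 23.1000

Answer: 24.7500 23.1000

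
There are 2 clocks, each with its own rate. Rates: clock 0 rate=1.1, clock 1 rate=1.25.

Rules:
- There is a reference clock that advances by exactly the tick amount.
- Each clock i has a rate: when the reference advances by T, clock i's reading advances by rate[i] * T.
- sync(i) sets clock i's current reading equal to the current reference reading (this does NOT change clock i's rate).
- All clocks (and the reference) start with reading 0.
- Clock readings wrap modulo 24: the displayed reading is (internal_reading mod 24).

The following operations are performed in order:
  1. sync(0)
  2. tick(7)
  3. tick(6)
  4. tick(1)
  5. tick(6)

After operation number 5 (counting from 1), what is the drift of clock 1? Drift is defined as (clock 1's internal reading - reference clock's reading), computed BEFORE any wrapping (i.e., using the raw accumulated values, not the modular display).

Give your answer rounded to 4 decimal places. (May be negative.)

After op 1 sync(0): ref=0.0000 raw=[0.0000 0.0000]
After op 2 tick(7): ref=7.0000 raw=[7.7000 8.7500]
After op 3 tick(6): ref=13.0000 raw=[14.3000 16.2500]
After op 4 tick(1): ref=14.0000 raw=[15.4000 17.5000]
After op 5 tick(6): ref=20.0000 raw=[22.0000 25.0000]
Drift of clock 1 after op 5: 25.0000 - 20.0000 = 5.0000

Answer: 5.0000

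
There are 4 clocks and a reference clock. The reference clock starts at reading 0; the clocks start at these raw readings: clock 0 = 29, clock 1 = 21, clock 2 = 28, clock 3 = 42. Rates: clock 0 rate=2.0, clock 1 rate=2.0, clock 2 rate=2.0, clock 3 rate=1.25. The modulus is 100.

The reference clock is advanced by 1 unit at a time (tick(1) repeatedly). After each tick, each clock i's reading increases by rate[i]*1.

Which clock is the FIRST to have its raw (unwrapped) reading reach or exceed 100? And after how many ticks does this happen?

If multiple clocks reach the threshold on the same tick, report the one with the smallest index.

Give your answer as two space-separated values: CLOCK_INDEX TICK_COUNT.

Answer: 0 36

Derivation:
clock 0: start=29, rate=2.0, needs 100-29 = 71; ticks = ceil(71/2.0) = ceil(35.5000) = 36; reading at tick 36 = 29 + 2.0*36 = 101.0000
clock 1: start=21, rate=2.0, needs 100-21 = 79; ticks = ceil(79/2.0) = ceil(39.5000) = 40; reading at tick 40 = 21 + 2.0*40 = 101.0000
clock 2: start=28, rate=2.0, needs 100-28 = 72; ticks = ceil(72/2.0) = ceil(36.0000) = 36; reading at tick 36 = 28 + 2.0*36 = 100.0000
clock 3: start=42, rate=1.25, needs 100-42 = 58; ticks = ceil(58/1.25) = ceil(46.4000) = 47; reading at tick 47 = 42 + 1.25*47 = 100.7500
Minimum tick count = 36; winners = [0, 2]; smallest index = 0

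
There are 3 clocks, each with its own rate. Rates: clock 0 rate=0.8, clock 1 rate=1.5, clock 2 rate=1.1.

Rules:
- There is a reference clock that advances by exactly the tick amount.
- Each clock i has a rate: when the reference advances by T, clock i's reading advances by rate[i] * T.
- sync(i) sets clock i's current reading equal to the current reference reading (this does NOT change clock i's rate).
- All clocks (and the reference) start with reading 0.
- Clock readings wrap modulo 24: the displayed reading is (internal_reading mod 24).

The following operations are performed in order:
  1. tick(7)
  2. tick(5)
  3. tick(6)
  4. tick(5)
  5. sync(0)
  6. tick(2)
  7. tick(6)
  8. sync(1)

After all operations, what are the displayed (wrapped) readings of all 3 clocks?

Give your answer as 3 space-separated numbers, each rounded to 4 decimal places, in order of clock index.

Answer: 5.4000 7.0000 10.1000

Derivation:
After op 1 tick(7): ref=7.0000 raw=[5.6000 10.5000 7.7000]
After op 2 tick(5): ref=12.0000 raw=[9.6000 18.0000 13.2000]
After op 3 tick(6): ref=18.0000 raw=[14.4000 27.0000 19.8000]
After op 4 tick(5): ref=23.0000 raw=[18.4000 34.5000 25.3000]
After op 5 sync(0): ref=23.0000 raw=[23.0000 34.5000 25.3000]
After op 6 tick(2): ref=25.0000 raw=[24.6000 37.5000 27.5000]
After op 7 tick(6): ref=31.0000 raw=[29.4000 46.5000 34.1000]
After op 8 sync(1): ref=31.0000 raw=[29.4000 31.0000 34.1000]
Wrap final raw readings (mod 24): 29.4000 mod 24 = 5.4000; 31.0000 mod 24 = 7.0000; 34.1000 mod 24 = 10.1000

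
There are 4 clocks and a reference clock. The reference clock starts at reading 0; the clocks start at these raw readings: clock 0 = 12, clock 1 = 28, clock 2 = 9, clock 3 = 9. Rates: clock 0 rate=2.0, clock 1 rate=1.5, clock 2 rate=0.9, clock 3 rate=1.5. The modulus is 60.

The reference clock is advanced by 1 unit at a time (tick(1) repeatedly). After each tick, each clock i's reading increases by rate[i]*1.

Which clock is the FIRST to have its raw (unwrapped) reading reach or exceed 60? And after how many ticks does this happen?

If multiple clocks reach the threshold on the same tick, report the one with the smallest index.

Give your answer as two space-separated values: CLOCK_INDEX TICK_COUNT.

clock 0: start=12, rate=2.0, needs 60-12 = 48; ticks = ceil(48/2.0) = ceil(24.0000) = 24; reading at tick 24 = 12 + 2.0*24 = 60.0000
clock 1: start=28, rate=1.5, needs 60-28 = 32; ticks = ceil(32/1.5) = ceil(21.3333) = 22; reading at tick 22 = 28 + 1.5*22 = 61.0000
clock 2: start=9, rate=0.9, needs 60-9 = 51; ticks = ceil(51/0.9) = ceil(56.6667) = 57; reading at tick 57 = 9 + 0.9*57 = 60.3000
clock 3: start=9, rate=1.5, needs 60-9 = 51; ticks = ceil(51/1.5) = ceil(34.0000) = 34; reading at tick 34 = 9 + 1.5*34 = 60.0000
Minimum tick count = 22; winners = [1]; smallest index = 1

Answer: 1 22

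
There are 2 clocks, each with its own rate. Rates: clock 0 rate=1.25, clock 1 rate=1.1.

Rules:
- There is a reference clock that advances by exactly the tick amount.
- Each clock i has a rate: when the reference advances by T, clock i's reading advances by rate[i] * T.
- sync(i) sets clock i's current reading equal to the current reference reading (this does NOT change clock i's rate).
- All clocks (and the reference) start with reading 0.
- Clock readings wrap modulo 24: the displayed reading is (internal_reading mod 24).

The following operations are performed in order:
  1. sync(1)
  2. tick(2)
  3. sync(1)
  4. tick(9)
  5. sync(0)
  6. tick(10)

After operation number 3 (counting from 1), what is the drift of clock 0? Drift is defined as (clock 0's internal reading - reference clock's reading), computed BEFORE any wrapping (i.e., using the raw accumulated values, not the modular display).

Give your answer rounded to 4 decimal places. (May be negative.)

Answer: 0.5000

Derivation:
After op 1 sync(1): ref=0.0000 raw=[0.0000 0.0000]
After op 2 tick(2): ref=2.0000 raw=[2.5000 2.2000]
After op 3 sync(1): ref=2.0000 raw=[2.5000 2.0000]
Drift of clock 0 after op 3: 2.5000 - 2.0000 = 0.5000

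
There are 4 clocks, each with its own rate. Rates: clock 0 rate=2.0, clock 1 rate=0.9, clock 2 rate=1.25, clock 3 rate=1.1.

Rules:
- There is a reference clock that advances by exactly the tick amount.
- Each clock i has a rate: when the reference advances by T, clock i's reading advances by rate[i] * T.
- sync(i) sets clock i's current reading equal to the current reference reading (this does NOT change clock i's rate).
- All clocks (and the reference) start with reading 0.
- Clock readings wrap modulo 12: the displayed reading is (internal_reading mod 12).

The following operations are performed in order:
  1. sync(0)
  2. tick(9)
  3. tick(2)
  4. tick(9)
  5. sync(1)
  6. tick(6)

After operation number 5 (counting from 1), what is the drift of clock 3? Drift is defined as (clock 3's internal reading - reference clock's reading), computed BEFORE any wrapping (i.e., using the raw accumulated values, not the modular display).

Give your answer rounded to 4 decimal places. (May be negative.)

Answer: 2.0000

Derivation:
After op 1 sync(0): ref=0.0000 raw=[0.0000 0.0000 0.0000 0.0000]
After op 2 tick(9): ref=9.0000 raw=[18.0000 8.1000 11.2500 9.9000]
After op 3 tick(2): ref=11.0000 raw=[22.0000 9.9000 13.7500 12.1000]
After op 4 tick(9): ref=20.0000 raw=[40.0000 18.0000 25.0000 22.0000]
After op 5 sync(1): ref=20.0000 raw=[40.0000 20.0000 25.0000 22.0000]
Drift of clock 3 after op 5: 22.0000 - 20.0000 = 2.0000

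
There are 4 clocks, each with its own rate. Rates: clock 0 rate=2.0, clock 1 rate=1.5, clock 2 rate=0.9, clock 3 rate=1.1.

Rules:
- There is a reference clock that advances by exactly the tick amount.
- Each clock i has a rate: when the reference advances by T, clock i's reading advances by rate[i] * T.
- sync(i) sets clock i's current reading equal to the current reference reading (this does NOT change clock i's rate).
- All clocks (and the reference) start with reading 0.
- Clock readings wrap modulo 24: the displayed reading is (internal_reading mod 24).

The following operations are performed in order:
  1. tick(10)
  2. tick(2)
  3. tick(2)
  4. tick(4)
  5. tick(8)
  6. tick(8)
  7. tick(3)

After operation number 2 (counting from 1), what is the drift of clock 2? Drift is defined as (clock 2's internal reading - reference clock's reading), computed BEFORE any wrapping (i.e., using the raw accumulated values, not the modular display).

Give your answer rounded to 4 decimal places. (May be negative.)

After op 1 tick(10): ref=10.0000 raw=[20.0000 15.0000 9.0000 11.0000]
After op 2 tick(2): ref=12.0000 raw=[24.0000 18.0000 10.8000 13.2000]
Drift of clock 2 after op 2: 10.8000 - 12.0000 = -1.2000

Answer: -1.2000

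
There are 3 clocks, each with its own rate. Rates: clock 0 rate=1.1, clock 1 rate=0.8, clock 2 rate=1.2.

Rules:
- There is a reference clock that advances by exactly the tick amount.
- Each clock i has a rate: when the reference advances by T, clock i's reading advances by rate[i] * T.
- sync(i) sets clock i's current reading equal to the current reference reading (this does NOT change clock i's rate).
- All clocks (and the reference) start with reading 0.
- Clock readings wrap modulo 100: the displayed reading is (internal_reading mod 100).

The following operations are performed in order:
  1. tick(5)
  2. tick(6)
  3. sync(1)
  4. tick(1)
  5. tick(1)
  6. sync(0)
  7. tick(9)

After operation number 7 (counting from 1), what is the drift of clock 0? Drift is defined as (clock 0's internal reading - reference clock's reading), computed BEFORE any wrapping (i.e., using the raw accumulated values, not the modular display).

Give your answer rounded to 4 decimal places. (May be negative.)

After op 1 tick(5): ref=5.0000 raw=[5.5000 4.0000 6.0000]
After op 2 tick(6): ref=11.0000 raw=[12.1000 8.8000 13.2000]
After op 3 sync(1): ref=11.0000 raw=[12.1000 11.0000 13.2000]
After op 4 tick(1): ref=12.0000 raw=[13.2000 11.8000 14.4000]
After op 5 tick(1): ref=13.0000 raw=[14.3000 12.6000 15.6000]
After op 6 sync(0): ref=13.0000 raw=[13.0000 12.6000 15.6000]
After op 7 tick(9): ref=22.0000 raw=[22.9000 19.8000 26.4000]
Drift of clock 0 after op 7: 22.9000 - 22.0000 = 0.9000

Answer: 0.9000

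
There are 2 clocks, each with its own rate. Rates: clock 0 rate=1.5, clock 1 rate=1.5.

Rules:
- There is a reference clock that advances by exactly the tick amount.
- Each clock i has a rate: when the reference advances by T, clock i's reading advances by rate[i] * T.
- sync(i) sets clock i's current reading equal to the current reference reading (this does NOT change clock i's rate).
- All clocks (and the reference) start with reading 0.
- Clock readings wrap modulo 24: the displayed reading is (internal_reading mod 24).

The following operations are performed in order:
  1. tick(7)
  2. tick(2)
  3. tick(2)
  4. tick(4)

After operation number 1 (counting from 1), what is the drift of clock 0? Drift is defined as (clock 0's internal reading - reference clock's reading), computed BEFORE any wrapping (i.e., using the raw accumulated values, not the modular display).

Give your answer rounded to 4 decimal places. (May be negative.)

After op 1 tick(7): ref=7.0000 raw=[10.5000 10.5000]
Drift of clock 0 after op 1: 10.5000 - 7.0000 = 3.5000

Answer: 3.5000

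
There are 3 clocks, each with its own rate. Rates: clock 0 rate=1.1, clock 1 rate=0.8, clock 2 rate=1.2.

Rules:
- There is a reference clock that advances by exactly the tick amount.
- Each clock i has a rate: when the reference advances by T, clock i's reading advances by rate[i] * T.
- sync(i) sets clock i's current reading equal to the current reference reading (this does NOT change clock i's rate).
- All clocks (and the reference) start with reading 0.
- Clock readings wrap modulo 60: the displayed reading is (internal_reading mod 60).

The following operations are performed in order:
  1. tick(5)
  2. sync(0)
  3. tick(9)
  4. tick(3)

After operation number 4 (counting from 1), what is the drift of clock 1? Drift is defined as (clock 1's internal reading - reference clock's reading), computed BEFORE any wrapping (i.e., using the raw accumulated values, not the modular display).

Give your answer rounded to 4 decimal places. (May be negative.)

After op 1 tick(5): ref=5.0000 raw=[5.5000 4.0000 6.0000]
After op 2 sync(0): ref=5.0000 raw=[5.0000 4.0000 6.0000]
After op 3 tick(9): ref=14.0000 raw=[14.9000 11.2000 16.8000]
After op 4 tick(3): ref=17.0000 raw=[18.2000 13.6000 20.4000]
Drift of clock 1 after op 4: 13.6000 - 17.0000 = -3.4000

Answer: -3.4000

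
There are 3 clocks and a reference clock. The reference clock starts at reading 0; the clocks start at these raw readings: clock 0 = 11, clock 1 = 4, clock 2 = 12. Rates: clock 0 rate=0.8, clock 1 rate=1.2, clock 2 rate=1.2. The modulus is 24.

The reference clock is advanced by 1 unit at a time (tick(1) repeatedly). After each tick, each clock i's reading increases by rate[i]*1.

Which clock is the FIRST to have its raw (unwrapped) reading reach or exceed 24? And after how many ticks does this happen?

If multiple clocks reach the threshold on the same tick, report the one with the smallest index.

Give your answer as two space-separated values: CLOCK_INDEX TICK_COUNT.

Answer: 2 10

Derivation:
clock 0: start=11, rate=0.8, needs 24-11 = 13; ticks = ceil(13/0.8) = ceil(16.2500) = 17; reading at tick 17 = 11 + 0.8*17 = 24.6000
clock 1: start=4, rate=1.2, needs 24-4 = 20; ticks = ceil(20/1.2) = ceil(16.6667) = 17; reading at tick 17 = 4 + 1.2*17 = 24.4000
clock 2: start=12, rate=1.2, needs 24-12 = 12; ticks = ceil(12/1.2) = ceil(10.0000) = 10; reading at tick 10 = 12 + 1.2*10 = 24.0000
Minimum tick count = 10; winners = [2]; smallest index = 2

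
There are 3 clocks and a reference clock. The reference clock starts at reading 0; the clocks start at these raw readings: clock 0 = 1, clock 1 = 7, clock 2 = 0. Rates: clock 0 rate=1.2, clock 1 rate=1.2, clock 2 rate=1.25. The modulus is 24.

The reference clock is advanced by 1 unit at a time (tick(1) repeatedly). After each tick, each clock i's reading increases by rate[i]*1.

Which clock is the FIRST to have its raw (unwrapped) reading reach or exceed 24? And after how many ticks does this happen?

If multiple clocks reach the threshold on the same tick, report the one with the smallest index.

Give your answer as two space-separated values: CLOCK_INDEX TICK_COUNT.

clock 0: start=1, rate=1.2, needs 24-1 = 23; ticks = ceil(23/1.2) = ceil(19.1667) = 20; reading at tick 20 = 1 + 1.2*20 = 25.0000
clock 1: start=7, rate=1.2, needs 24-7 = 17; ticks = ceil(17/1.2) = ceil(14.1667) = 15; reading at tick 15 = 7 + 1.2*15 = 25.0000
clock 2: start=0, rate=1.25, needs 24-0 = 24; ticks = ceil(24/1.25) = ceil(19.2000) = 20; reading at tick 20 = 0 + 1.25*20 = 25.0000
Minimum tick count = 15; winners = [1]; smallest index = 1

Answer: 1 15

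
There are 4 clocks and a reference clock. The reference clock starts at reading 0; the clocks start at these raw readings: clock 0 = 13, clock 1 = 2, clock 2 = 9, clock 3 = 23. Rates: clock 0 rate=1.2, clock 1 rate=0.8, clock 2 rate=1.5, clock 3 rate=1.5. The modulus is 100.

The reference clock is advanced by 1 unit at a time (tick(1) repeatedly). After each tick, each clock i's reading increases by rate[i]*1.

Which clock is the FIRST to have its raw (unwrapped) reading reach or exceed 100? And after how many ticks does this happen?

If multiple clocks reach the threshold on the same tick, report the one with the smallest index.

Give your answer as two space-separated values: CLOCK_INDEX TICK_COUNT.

Answer: 3 52

Derivation:
clock 0: start=13, rate=1.2, needs 100-13 = 87; ticks = ceil(87/1.2) = ceil(72.5000) = 73; reading at tick 73 = 13 + 1.2*73 = 100.6000
clock 1: start=2, rate=0.8, needs 100-2 = 98; ticks = ceil(98/0.8) = ceil(122.5000) = 123; reading at tick 123 = 2 + 0.8*123 = 100.4000
clock 2: start=9, rate=1.5, needs 100-9 = 91; ticks = ceil(91/1.5) = ceil(60.6667) = 61; reading at tick 61 = 9 + 1.5*61 = 100.5000
clock 3: start=23, rate=1.5, needs 100-23 = 77; ticks = ceil(77/1.5) = ceil(51.3333) = 52; reading at tick 52 = 23 + 1.5*52 = 101.0000
Minimum tick count = 52; winners = [3]; smallest index = 3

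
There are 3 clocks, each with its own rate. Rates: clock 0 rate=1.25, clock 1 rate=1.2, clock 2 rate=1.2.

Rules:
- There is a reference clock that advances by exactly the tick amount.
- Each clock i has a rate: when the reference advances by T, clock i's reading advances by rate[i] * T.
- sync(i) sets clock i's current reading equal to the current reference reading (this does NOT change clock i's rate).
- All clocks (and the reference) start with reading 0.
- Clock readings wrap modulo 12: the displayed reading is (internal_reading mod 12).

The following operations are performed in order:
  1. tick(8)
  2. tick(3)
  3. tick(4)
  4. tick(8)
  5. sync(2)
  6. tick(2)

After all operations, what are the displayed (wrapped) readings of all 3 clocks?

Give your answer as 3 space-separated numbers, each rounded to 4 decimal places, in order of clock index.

Answer: 7.2500 6.0000 1.4000

Derivation:
After op 1 tick(8): ref=8.0000 raw=[10.0000 9.6000 9.6000]
After op 2 tick(3): ref=11.0000 raw=[13.7500 13.2000 13.2000]
After op 3 tick(4): ref=15.0000 raw=[18.7500 18.0000 18.0000]
After op 4 tick(8): ref=23.0000 raw=[28.7500 27.6000 27.6000]
After op 5 sync(2): ref=23.0000 raw=[28.7500 27.6000 23.0000]
After op 6 tick(2): ref=25.0000 raw=[31.2500 30.0000 25.4000]
Wrap final raw readings (mod 12): 31.2500 mod 12 = 7.2500; 30.0000 mod 12 = 6.0000; 25.4000 mod 12 = 1.4000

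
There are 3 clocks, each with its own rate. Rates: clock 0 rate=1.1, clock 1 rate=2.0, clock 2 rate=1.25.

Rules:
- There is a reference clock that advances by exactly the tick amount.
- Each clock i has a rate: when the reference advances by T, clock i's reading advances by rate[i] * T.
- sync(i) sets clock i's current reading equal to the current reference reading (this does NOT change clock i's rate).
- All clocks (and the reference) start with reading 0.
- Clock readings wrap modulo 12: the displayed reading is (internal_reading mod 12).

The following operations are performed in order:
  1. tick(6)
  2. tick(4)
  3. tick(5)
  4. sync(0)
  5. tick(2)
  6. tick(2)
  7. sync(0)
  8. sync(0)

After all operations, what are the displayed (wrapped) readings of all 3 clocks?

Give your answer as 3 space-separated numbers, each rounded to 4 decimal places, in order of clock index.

Answer: 7.0000 2.0000 11.7500

Derivation:
After op 1 tick(6): ref=6.0000 raw=[6.6000 12.0000 7.5000]
After op 2 tick(4): ref=10.0000 raw=[11.0000 20.0000 12.5000]
After op 3 tick(5): ref=15.0000 raw=[16.5000 30.0000 18.7500]
After op 4 sync(0): ref=15.0000 raw=[15.0000 30.0000 18.7500]
After op 5 tick(2): ref=17.0000 raw=[17.2000 34.0000 21.2500]
After op 6 tick(2): ref=19.0000 raw=[19.4000 38.0000 23.7500]
After op 7 sync(0): ref=19.0000 raw=[19.0000 38.0000 23.7500]
After op 8 sync(0): ref=19.0000 raw=[19.0000 38.0000 23.7500]
Wrap final raw readings (mod 12): 19.0000 mod 12 = 7.0000; 38.0000 mod 12 = 2.0000; 23.7500 mod 12 = 11.7500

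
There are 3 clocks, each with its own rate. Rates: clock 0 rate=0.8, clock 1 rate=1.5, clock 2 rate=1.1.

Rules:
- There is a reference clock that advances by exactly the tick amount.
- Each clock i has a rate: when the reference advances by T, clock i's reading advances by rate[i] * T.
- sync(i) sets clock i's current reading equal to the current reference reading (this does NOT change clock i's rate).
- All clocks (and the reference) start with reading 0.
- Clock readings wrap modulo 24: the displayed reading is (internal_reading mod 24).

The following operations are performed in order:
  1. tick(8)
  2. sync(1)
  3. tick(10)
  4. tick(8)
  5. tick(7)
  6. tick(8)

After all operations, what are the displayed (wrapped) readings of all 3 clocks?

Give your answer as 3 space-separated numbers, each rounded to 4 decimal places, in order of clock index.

Answer: 8.8000 9.5000 21.1000

Derivation:
After op 1 tick(8): ref=8.0000 raw=[6.4000 12.0000 8.8000]
After op 2 sync(1): ref=8.0000 raw=[6.4000 8.0000 8.8000]
After op 3 tick(10): ref=18.0000 raw=[14.4000 23.0000 19.8000]
After op 4 tick(8): ref=26.0000 raw=[20.8000 35.0000 28.6000]
After op 5 tick(7): ref=33.0000 raw=[26.4000 45.5000 36.3000]
After op 6 tick(8): ref=41.0000 raw=[32.8000 57.5000 45.1000]
Wrap final raw readings (mod 24): 32.8000 mod 24 = 8.8000; 57.5000 mod 24 = 9.5000; 45.1000 mod 24 = 21.1000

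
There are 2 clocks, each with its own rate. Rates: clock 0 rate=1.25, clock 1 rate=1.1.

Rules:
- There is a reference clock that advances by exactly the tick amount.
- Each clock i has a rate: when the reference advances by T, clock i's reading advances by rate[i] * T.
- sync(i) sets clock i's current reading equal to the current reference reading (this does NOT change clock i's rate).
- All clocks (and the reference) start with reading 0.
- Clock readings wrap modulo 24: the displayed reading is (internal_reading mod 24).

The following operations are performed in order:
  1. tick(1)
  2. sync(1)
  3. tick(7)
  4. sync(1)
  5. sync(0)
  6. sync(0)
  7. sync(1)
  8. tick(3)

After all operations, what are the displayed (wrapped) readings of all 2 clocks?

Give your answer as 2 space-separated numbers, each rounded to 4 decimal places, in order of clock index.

Answer: 11.7500 11.3000

Derivation:
After op 1 tick(1): ref=1.0000 raw=[1.2500 1.1000]
After op 2 sync(1): ref=1.0000 raw=[1.2500 1.0000]
After op 3 tick(7): ref=8.0000 raw=[10.0000 8.7000]
After op 4 sync(1): ref=8.0000 raw=[10.0000 8.0000]
After op 5 sync(0): ref=8.0000 raw=[8.0000 8.0000]
After op 6 sync(0): ref=8.0000 raw=[8.0000 8.0000]
After op 7 sync(1): ref=8.0000 raw=[8.0000 8.0000]
After op 8 tick(3): ref=11.0000 raw=[11.7500 11.3000]
Wrap final raw readings (mod 24): 11.7500 mod 24 = 11.7500; 11.3000 mod 24 = 11.3000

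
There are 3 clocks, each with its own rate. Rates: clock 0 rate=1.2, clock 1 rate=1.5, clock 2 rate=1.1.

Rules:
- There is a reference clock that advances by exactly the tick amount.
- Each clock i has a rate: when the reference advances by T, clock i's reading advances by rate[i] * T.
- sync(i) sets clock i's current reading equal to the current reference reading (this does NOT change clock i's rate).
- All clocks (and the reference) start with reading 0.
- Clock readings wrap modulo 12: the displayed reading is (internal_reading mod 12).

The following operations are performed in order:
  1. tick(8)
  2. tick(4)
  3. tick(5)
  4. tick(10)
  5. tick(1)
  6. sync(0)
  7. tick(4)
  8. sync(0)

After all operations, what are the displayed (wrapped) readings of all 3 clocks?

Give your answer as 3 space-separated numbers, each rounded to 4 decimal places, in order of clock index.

After op 1 tick(8): ref=8.0000 raw=[9.6000 12.0000 8.8000]
After op 2 tick(4): ref=12.0000 raw=[14.4000 18.0000 13.2000]
After op 3 tick(5): ref=17.0000 raw=[20.4000 25.5000 18.7000]
After op 4 tick(10): ref=27.0000 raw=[32.4000 40.5000 29.7000]
After op 5 tick(1): ref=28.0000 raw=[33.6000 42.0000 30.8000]
After op 6 sync(0): ref=28.0000 raw=[28.0000 42.0000 30.8000]
After op 7 tick(4): ref=32.0000 raw=[32.8000 48.0000 35.2000]
After op 8 sync(0): ref=32.0000 raw=[32.0000 48.0000 35.2000]
Wrap final raw readings (mod 12): 32.0000 mod 12 = 8.0000; 48.0000 mod 12 = 0.0000; 35.2000 mod 12 = 11.2000

Answer: 8.0000 0.0000 11.2000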